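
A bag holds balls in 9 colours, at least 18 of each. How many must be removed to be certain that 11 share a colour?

You could draw 10 of every colour without reaching 11 of any — 90 in all.
One more forces 11 of some colour, so 90 + 1 = 91.

91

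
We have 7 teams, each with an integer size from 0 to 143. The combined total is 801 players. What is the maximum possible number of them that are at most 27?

Suppose k of them are at most 27. Those contribute at most 27 each and the rest at most 143 each.
So the total is at most 27k + 143(7 − k) = 1001 − 116k. This must still be ≥ 801, so k ≤ 1.
k = 1 is achieved by 1 value at 27 and 6 at 143, total 885; lower one of the 143's by 84 (still > 27) to reach 801.

1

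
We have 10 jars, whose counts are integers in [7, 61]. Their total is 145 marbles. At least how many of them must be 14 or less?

1

If only k of them are at most 14, the other 10 − k are at least 15, so the total is at least (10 − k)·15 + k·7.
This is ≤ 145, so (10 − k)·15 + 7k ≤ 145, which gives k ≥ 1.
Exactly 1 works: 1 value at 7 and 9 at 15 total 142; raise one of the low values by 3 (still ≤ 14) to hit 145.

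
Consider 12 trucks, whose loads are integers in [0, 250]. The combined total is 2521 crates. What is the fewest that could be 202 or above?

3

Suppose at most 12 − j of them reach 202; then j values are ≤ 201 and the rest ≤ 250.
The total is then ≤ 201·j + 250·(12 − j) = 3000 − 49j. For this to be ≥ 2521 we need j ≤ 9, so at least 12 − 9 = 3 must reach 202.
Exactly 3 works: 3 values at 250 and 9 at 201 total 2559; lower one of the high values by 38 (still ≥ 202) to hit 2521.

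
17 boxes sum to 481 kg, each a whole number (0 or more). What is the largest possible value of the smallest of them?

28

The average is 481/17 < 29, so some value is ≤ 28.
Equality holds with 12 values of 28 and 5 values of 29.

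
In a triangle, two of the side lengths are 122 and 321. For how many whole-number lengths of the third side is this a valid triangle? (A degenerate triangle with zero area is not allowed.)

The triangle inequality gives |122 − 321| < c < 122 + 321, i.e. 199 < c < 443.
So c can be any integer from 200 to 442: 243 values.

243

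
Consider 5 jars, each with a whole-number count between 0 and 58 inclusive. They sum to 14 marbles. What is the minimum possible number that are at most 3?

2

Each value above 3 is at least 4, contributing at least 4 − 0 = 4 above the floor 0.
The sum exceeds the floor total 0 by 14, so at most ⌊14/4⌋ = 3 exceed 3, and at least 2 are ≤ 3.
Exactly 2 works: 2 values at 0 and 3 at 4 total 12; raise one of the low values by 2 (still ≤ 3) to hit 14.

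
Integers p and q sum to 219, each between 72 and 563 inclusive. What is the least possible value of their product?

Since p + q is fixed, pushing one of them to its bound minimizes the product.
At the endpoint p = 72, q = 219 − 72 = 147, so pq = 72 × 147 = 10584.

10584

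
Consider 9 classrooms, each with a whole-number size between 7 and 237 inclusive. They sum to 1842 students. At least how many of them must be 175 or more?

Each value short of 175 is at most 174, costing at least 237 − 174 = 63 against the maximum total of 2133.
We can afford to lose at most 2133 − 1842 = 291, so at most ⌊291/63⌋ = 4 fall short, and at least 5 are ≥ 175.
Exactly 5 works: 5 values at 237 and 4 at 174 total 1881; lower one of the high values by 39 (still ≥ 175) to hit 1842.

5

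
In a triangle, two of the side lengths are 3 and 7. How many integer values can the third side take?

The triangle inequality gives |3 − 7| < c < 3 + 7, i.e. 4 < c < 10.
So c can be any integer from 5 to 9: 5 values.

5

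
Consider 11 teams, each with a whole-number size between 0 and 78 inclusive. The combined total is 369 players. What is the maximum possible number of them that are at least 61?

6

If k of the values are ≥ 61, the total is ≥ 61k + 0(11 − k).
Setting 61k + 0(11 − k) ≤ 369 gives 61k ≤ 369, so k ≤ 6.
k = 6 is achieved by 6 values at 61 and 5 at 0, total 366; add 3 to one value (staying below 61) to reach 369.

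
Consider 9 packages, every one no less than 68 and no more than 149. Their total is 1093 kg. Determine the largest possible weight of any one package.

To make one package as large as possible, make the other 8 as small as possible.
The other 8 contribute at least 8 × 68 = 544, leaving at most 1093 − 544 = 549.
But each package is capped at 149, so the maximum is 149.
Achievable: one at 149 and the other 8 totalling 944, which fits since 8 × 68 ≤ 944 ≤ 8 × 149.

149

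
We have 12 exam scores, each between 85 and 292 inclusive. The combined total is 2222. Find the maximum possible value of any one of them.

Maximizing one value means minimizing the remaining 11.
The other 11 contribute at least 11 × 85 = 935, leaving at most 2222 − 935 = 1287.
But each score is capped at 292, so the maximum is 292.
Achievable: one at 292 and the other 11 totalling 1930, which fits since 11 × 85 ≤ 1930 ≤ 11 × 292.

292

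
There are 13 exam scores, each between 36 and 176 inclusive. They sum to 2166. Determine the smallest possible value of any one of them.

54

To make one score as small as possible, make the other 12 as large as possible.
The other 12 contribute at most 12 × 176 = 2112, leaving at least 2166 − 2112 = 54.
Since 54 ≥ 36, this is achievable: one at 54 and 12 at 176.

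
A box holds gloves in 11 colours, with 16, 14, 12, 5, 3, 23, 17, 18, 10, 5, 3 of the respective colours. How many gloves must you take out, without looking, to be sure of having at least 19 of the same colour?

122

In the worst case you take as many as possible of each colour without reaching 19: 16 + 14 + 12 + 5 + 3 + 18 + 17 + 18 + 10 + 5 + 3 = 121.
The next one must give 19 of some colour, so 121 + 1 = 122.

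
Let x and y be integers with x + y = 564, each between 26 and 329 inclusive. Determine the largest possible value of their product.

xy = x(564 − x) is maximized when x is as near 564/2 as the bounds allow.
Taking x = 282 and y = 282 (both in [26, 329]) gives xy = 79524.

79524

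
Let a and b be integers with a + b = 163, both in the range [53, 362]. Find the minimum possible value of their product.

5830

Since a + b is fixed, pushing one of them to its bound minimizes the product.
At the endpoint a = 53, b = 163 − 53 = 110, so ab = 53 × 110 = 5830.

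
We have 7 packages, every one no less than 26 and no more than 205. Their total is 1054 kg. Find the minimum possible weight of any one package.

26

Minimizing one value means maximizing the remaining 6.
The other 6 can take up 6 × 205 = 1230 ≥ 1054 − 26, so one package can sit at its floor of 26.
Achievable: one at 26 and the other 6 totalling 1028, which fits since 6 × 26 ≤ 1028 ≤ 6 × 205.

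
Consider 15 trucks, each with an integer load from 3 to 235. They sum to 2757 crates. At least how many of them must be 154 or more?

Each value short of 154 is at most 153, costing at least 235 − 153 = 82 against the maximum total of 3525.
We can afford to lose at most 3525 − 2757 = 768, so at most ⌊768/82⌋ = 9 fall short, and at least 6 are ≥ 154.
Exactly 6 works: 6 values at 235 and 9 at 153 total 2787; lower one of the high values by 30 (still ≥ 154) to hit 2757.

6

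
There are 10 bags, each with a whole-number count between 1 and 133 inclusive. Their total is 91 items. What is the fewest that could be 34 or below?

8

If only k of them are at most 34, the other 10 − k are at least 35, so the total is at least (10 − k)·35 + k·1.
This is ≤ 91, so (10 − k)·35 + 1k ≤ 91, which gives k ≥ 8.
Exactly 8 works: 8 values at 1 and 2 at 35 total 78; raise one of the low values by 13 (still ≤ 34) to hit 91.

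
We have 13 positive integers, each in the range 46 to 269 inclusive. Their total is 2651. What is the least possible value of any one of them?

46

Minimizing one value means maximizing the remaining 12.
The other 12 can take up 12 × 269 = 3228 ≥ 2651 − 46, so one integer can sit at its floor of 46.
Achievable: one at 46 and the other 12 totalling 2605, which fits since 12 × 46 ≤ 2605 ≤ 12 × 269.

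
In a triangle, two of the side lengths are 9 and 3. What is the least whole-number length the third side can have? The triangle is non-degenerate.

The third side must exceed |9 − 3| = 6.
The smallest integer above 6 is 7.

7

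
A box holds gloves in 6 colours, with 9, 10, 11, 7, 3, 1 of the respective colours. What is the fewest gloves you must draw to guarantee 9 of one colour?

In the worst case you take as many as possible of each colour without reaching 9: 8 + 8 + 8 + 7 + 3 + 1 = 35.
The next one must give 9 of some colour, so 35 + 1 = 36.

36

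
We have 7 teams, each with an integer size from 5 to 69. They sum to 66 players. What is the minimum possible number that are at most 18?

5

Let j be the number exceeding 18. Then the total is ≥ 19·j + 5·(7 − j) = 35 + 14j.
So 14j ≤ 31 and j ≤ 2; hence at least 7 − 2 = 5 are ≤ 18.
Exactly 5 works: 5 values at 5 and 2 at 19 total 63; raise one of the low values by 3 (still ≤ 18) to hit 66.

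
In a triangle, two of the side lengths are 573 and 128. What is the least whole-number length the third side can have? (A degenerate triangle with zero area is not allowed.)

The third side must exceed |573 − 128| = 445.
The smallest integer above 445 is 446.

446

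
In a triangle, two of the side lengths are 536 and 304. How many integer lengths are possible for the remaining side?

607

The triangle inequality gives |536 − 304| < c < 536 + 304, i.e. 232 < c < 840.
So c can be any integer from 233 to 839: 607 values.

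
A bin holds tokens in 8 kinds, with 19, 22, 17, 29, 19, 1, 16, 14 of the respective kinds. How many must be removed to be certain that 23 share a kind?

In the worst case you take as many as possible of each kind without reaching 23: 19 + 22 + 17 + 22 + 19 + 1 + 16 + 14 = 130.
The next one must give 23 of some kind, so 130 + 1 = 131.

131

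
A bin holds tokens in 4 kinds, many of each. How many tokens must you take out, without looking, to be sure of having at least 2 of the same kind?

You could draw 1 of every kind without reaching 2 of any — 4 in all.
One more forces 2 of some kind, so 4 + 1 = 5.

5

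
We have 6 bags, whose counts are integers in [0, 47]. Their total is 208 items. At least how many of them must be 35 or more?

1

If only k of them are at least 35, the other 6 − k are at most 34, so the total is at most k·47 + (6 − k)·34.
This must reach 208, so k·47 + (6 − k)·34 ≥ 208, giving k ≥ 1.
Exactly 1 works: 1 value at 47 and 5 at 34 total 217; lower one of the high values by 9 (still ≥ 35) to hit 208.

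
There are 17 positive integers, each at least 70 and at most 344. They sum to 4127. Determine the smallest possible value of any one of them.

Minimizing one value means maximizing the remaining 16.
The other 16 can take up 16 × 344 = 5504 ≥ 4127 − 70, so one integer can sit at its floor of 70.
Achievable: one at 70 and the other 16 totalling 4057, which fits since 16 × 70 ≤ 4057 ≤ 16 × 344.

70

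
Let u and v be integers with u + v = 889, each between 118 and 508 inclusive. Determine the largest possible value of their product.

uv = u(889 − u) is maximized when u is as near 889/2 as the bounds allow.
Taking u = 444 and v = 445 (both in [118, 508]) gives uv = 197580.

197580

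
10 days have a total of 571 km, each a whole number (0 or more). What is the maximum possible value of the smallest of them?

The 10 values sum to 571, so their minimum is at most ⌊571/10⌋ = 57.
Achievable: 9 of them at 57 and 1 at 58 total 571.

57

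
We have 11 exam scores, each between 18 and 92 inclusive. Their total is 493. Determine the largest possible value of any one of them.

To make one score as large as possible, make the other 10 as small as possible.
The other 10 contribute at least 10 × 18 = 180, leaving at most 493 − 180 = 313.
But each score is capped at 92, so the maximum is 92.
Achievable: one at 92 and the other 10 totalling 401, which fits since 10 × 18 ≤ 401 ≤ 10 × 92.

92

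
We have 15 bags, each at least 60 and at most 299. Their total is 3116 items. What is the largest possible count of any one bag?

To make one bag as large as possible, make the other 14 as small as possible.
The other 14 contribute at least 14 × 60 = 840, leaving at most 3116 − 840 = 2276.
But each bag is capped at 299, so the maximum is 299.
Achievable: one at 299 and the other 14 totalling 2817, which fits since 14 × 60 ≤ 2817 ≤ 14 × 299.

299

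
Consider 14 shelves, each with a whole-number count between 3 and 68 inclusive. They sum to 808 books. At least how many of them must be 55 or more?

4

Suppose at most 14 − j of them reach 55; then j values are ≤ 54 and the rest ≤ 68.
The total is then ≤ 54·j + 68·(14 − j) = 952 − 14j. For this to be ≥ 808 we need j ≤ 10, so at least 14 − 10 = 4 must reach 55.
Exactly 4 works: 4 values at 68 and 10 at 54 total 812; lower one of the high values by 4 (still ≥ 55) to hit 808.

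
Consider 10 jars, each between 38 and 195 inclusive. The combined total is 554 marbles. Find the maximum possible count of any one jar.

195

Maximizing one value means minimizing the remaining 9.
The other 9 contribute at least 9 × 38 = 342, leaving at most 554 − 342 = 212.
But each jar is capped at 195, so the maximum is 195.
Achievable: one at 195 and the other 9 totalling 359, which fits since 9 × 38 ≤ 359 ≤ 9 × 195.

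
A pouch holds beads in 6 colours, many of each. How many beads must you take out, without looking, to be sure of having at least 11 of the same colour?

61

You could draw 10 of every colour without reaching 11 of any — 60 in all.
One more forces 11 of some colour, so 60 + 1 = 61.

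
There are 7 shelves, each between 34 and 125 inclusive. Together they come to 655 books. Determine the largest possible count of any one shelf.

Maximizing one value means minimizing the remaining 6.
The other 6 contribute at least 6 × 34 = 204, leaving at most 655 − 204 = 451.
But each shelf is capped at 125, so the maximum is 125.
Achievable: one at 125 and the other 6 totalling 530, which fits since 6 × 34 ≤ 530 ≤ 6 × 125.

125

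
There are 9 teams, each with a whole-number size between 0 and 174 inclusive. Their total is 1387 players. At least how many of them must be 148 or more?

3

Each value short of 148 is at most 147, costing at least 174 − 147 = 27 against the maximum total of 1566.
We can afford to lose at most 1566 − 1387 = 179, so at most ⌊179/27⌋ = 6 fall short, and at least 3 are ≥ 148.
Exactly 3 works: 3 values at 174 and 6 at 147 total 1404; lower one of the high values by 17 (still ≥ 148) to hit 1387.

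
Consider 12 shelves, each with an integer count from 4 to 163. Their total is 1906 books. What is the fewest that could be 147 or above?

10

Suppose at most 12 − j of them reach 147; then j values are ≤ 146 and the rest ≤ 163.
The total is then ≤ 146·j + 163·(12 − j) = 1956 − 17j. For this to be ≥ 1906 we need j ≤ 2, so at least 12 − 2 = 10 must reach 147.
Exactly 10 works: 10 values at 163 and 2 at 146 total 1922; lower one of the high values by 16 (still ≥ 147) to hit 1906.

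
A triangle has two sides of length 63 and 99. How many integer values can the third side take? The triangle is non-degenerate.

125

The triangle inequality gives |63 − 99| < c < 63 + 99, i.e. 36 < c < 162.
So c can be any integer from 37 to 161: 125 values.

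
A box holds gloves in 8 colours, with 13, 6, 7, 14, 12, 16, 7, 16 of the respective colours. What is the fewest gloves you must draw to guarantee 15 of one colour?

88

In the worst case you take as many as possible of each colour without reaching 15: 13 + 6 + 7 + 14 + 12 + 14 + 7 + 14 = 87.
The next one must give 15 of some colour, so 87 + 1 = 88.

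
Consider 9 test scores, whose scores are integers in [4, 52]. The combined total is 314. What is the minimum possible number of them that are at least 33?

Suppose at most 9 − j of them reach 33; then j values are ≤ 32 and the rest ≤ 52.
The total is then ≤ 32·j + 52·(9 − j) = 468 − 20j. For this to be ≥ 314 we need j ≤ 7, so at least 9 − 7 = 2 must reach 33.
Exactly 2 works: 2 values at 52 and 7 at 32 total 328; lower one of the high values by 14 (still ≥ 33) to hit 314.

2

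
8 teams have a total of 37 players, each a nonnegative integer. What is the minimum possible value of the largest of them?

5

The 8 values sum to 37, so their maximum is at least ⌈37/8⌉ = 5.
Taking 3 copies of 4 and 5 copies of 5 gives exactly 37, so 5 is attained.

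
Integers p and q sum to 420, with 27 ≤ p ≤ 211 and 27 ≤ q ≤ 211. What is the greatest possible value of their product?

pq = p(420 − p) is maximized when p is as near 420/2 as the bounds allow.
Taking p = 210 and q = 210 (both in [27, 211]) gives pq = 44100.

44100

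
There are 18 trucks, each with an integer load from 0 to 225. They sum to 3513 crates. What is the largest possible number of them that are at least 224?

15

With k values at 224 or above and the rest at least 0, the sum is at least 0 + 224k.
Since the sum is 3513, we need 224k ≤ 3513, i.e. k ≤ 15.
k = 15 is achieved by 15 values at 224 and 3 at 0, total 3360; add 153 to one value (staying below 224) to reach 3513.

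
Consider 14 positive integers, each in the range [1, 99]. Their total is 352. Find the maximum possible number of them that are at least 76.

4

If k of the values are ≥ 76, the total is ≥ 76k + 1(14 − k).
Setting 76k + 1(14 − k) ≤ 352 gives 75k ≤ 338, so k ≤ 4.
k = 4 is achieved by 4 values at 76 and 10 at 1, total 314; add 38 to one value (staying below 76) to reach 352.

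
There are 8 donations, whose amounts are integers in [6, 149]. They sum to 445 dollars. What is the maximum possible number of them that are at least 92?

Suppose k of them are at least 92. Those contribute at least 92 each and the other 8 − k at least 6 each.
So the total is at least 92k + 6(8 − k) = 48 + 86k. This must be ≤ 445, giving k ≤ 4.
k = 4 is achieved by 4 values at 92 and 4 at 6, total 392; add 53 to one value (staying below 92) to reach 445.

4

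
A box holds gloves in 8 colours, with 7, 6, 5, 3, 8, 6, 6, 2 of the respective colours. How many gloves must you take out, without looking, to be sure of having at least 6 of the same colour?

In the worst case you take as many as possible of each colour without reaching 6: 5 + 5 + 5 + 3 + 5 + 5 + 5 + 2 = 35.
The next one must give 6 of some colour, so 35 + 1 = 36.

36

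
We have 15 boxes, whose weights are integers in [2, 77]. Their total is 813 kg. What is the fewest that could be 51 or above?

3

If only k of them are at least 51, the other 15 − k are at most 50, so the total is at most k·77 + (15 − k)·50.
This must reach 813, so k·77 + (15 − k)·50 ≥ 813, giving k ≥ 3.
Exactly 3 works: 3 values at 77 and 12 at 50 total 831; lower one of the high values by 18 (still ≥ 51) to hit 813.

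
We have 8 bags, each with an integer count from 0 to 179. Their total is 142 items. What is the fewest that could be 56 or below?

Each value above 56 is at least 57, contributing at least 57 − 0 = 57 above the floor 0.
The sum exceeds the floor total 0 by 142, so at most ⌊142/57⌋ = 2 exceed 56, and at least 6 are ≤ 56.
Exactly 6 works: 6 values at 0 and 2 at 57 total 114; raise one of the low values by 28 (still ≤ 56) to hit 142.

6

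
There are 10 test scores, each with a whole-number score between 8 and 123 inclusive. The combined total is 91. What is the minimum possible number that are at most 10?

7

If only k of them are at most 10, the other 10 − k are at least 11, so the total is at least (10 − k)·11 + k·8.
This is ≤ 91, so (10 − k)·11 + 8k ≤ 91, which gives k ≥ 7.
Exactly 7 works: 7 values at 8 and 3 at 11 total 89; raise one of the low values by 2 (still ≤ 10) to hit 91.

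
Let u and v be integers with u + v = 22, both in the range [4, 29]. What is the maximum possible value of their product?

121

uv = u(22 − u) is maximized when u is as near 22/2 as the bounds allow.
Taking u = 11 and v = 11 (both in [4, 29]) gives uv = 121.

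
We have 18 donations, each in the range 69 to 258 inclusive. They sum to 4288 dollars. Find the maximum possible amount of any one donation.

258

To make one donation as large as possible, make the other 17 as small as possible.
The other 17 contribute at least 17 × 69 = 1173, leaving at most 4288 − 1173 = 3115.
But each donation is capped at 258, so the maximum is 258.
Achievable: one at 258 and the other 17 totalling 4030, which fits since 17 × 69 ≤ 4030 ≤ 17 × 258.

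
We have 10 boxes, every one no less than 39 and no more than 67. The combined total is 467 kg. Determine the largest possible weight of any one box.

67

To make one box as large as possible, make the other 9 as small as possible.
The other 9 contribute at least 9 × 39 = 351, leaving at most 467 − 351 = 116.
But each box is capped at 67, so the maximum is 67.
Achievable: one at 67 and the other 9 totalling 400, which fits since 9 × 39 ≤ 400 ≤ 9 × 67.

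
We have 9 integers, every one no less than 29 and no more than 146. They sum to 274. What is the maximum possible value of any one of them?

Maximizing one value means minimizing the remaining 8.
The other 8 contribute at least 8 × 29 = 232, leaving at most 274 − 232 = 42.
Since 42 ≤ 146, this is achievable: one at 42 and 8 at 29.

42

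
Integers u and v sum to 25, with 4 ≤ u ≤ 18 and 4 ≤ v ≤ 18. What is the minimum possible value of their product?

For a fixed sum, uv is smallest when u and v are as far apart as possible.
The extreme feasible split is u = 7, v = 18, giving uv = 126.

126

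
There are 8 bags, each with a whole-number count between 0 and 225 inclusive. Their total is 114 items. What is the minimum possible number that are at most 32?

Each value above 32 is at least 33, contributing at least 33 − 0 = 33 above the floor 0.
The sum exceeds the floor total 0 by 114, so at most ⌊114/33⌋ = 3 exceed 32, and at least 5 are ≤ 32.
Exactly 5 works: 5 values at 0 and 3 at 33 total 99; raise one of the low values by 15 (still ≤ 32) to hit 114.

5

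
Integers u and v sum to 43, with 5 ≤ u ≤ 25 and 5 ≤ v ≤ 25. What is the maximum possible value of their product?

uv = u(43 − u) is maximized when u is as near 43/2 as the bounds allow.
Taking u = 21 and v = 22 (both in [5, 25]) gives uv = 462.

462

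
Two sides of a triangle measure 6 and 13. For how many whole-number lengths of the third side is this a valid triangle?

The triangle inequality gives |6 − 13| < c < 6 + 13, i.e. 7 < c < 19.
So c can be any integer from 8 to 18: 11 values.

11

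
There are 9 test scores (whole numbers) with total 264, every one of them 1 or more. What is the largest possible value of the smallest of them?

If every one of the 9 were at least 30, the total would be at least 9 × 30 = 270 > 264.
Achievable: 6 of them at 29 and 3 at 30 total 264.

29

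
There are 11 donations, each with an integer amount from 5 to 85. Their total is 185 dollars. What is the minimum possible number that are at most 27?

6

Let j be the number exceeding 27. Then the total is ≥ 28·j + 5·(11 − j) = 55 + 23j.
So 23j ≤ 130 and j ≤ 5; hence at least 11 − 5 = 6 are ≤ 27.
Exactly 6 works: 6 values at 5 and 5 at 28 total 170; raise one of the low values by 15 (still ≤ 27) to hit 185.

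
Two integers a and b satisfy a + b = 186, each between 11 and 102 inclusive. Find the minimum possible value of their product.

8568

For a fixed sum, ab is smallest when a and b are as far apart as possible.
The extreme feasible split is a = 84, b = 102, giving ab = 8568.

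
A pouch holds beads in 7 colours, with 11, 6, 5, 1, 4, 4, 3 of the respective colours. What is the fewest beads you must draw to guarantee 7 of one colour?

30

In the worst case you take as many as possible of each colour without reaching 7: 6 + 6 + 5 + 1 + 4 + 4 + 3 = 29.
The next one must give 7 of some colour, so 29 + 1 = 30.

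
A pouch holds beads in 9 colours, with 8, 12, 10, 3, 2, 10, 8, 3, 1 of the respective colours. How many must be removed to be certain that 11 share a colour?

In the worst case you take as many as possible of each colour without reaching 11: 8 + 10 + 10 + 3 + 2 + 10 + 8 + 3 + 1 = 55.
The next one must give 11 of some colour, so 55 + 1 = 56.

56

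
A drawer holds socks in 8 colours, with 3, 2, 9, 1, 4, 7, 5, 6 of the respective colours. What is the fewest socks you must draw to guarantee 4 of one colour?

22

In the worst case you take as many as possible of each colour without reaching 4: 3 + 2 + 3 + 1 + 3 + 3 + 3 + 3 = 21.
The next one must give 4 of some colour, so 21 + 1 = 22.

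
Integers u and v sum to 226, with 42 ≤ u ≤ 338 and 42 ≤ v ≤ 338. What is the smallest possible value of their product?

For a fixed sum, uv is smallest when u and v are as far apart as possible.
At the endpoint u = 42, v = 226 − 42 = 184, so uv = 42 × 184 = 7728.

7728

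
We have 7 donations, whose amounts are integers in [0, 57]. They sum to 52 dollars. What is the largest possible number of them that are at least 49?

1

With k values at 49 or above and the rest at least 0, the sum is at least 0 + 49k.
Since the sum is 52, we need 49k ≤ 52, i.e. k ≤ 1.
k = 1 is achieved by 1 value at 49 and 6 at 0, total 49; add 3 to one value (staying below 49) to reach 52.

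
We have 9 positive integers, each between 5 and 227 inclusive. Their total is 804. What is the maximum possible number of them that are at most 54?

Each value at 54 or below falls at least 227 − 54 = 173 short of the ceiling 227.
The ceiling total is 9 × 227 = 2043, and we need 804, so at most ⌊(2043 − 804)/173⌋ = 7 can be that low.
k = 7 is achieved by 7 values at 54 and 2 at 227, total 832; lower one of the 227's by 28 (still > 54) to reach 804.

7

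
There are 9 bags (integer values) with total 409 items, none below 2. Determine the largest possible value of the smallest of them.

45

The average is 409/9 < 46, so some value is ≤ 45.
Achievable: 5 of them at 45 and 4 at 46 total 409.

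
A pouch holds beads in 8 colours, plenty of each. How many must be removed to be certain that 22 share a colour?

169

In the worst case you draw 21 of each of the 8 colours: 8 × 21 = 168.
One more forces 22 of some colour, so 168 + 1 = 169.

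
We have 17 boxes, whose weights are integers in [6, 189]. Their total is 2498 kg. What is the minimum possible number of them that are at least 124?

Each value short of 124 is at most 123, costing at least 189 − 123 = 66 against the maximum total of 3213.
We can afford to lose at most 3213 − 2498 = 715, so at most ⌊715/66⌋ = 10 fall short, and at least 7 are ≥ 124.
Exactly 7 works: 7 values at 189 and 10 at 123 total 2553; lower one of the high values by 55 (still ≥ 124) to hit 2498.

7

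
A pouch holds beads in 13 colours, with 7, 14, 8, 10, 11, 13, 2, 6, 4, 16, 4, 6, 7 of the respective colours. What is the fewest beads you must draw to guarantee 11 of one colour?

In the worst case you take as many as possible of each colour without reaching 11: 7 + 10 + 8 + 10 + 10 + 10 + 2 + 6 + 4 + 10 + 4 + 6 + 7 = 94.
The next one must give 11 of some colour, so 94 + 1 = 95.

95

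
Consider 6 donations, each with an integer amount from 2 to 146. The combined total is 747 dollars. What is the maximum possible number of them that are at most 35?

1

Each value at 35 or below falls at least 146 − 35 = 111 short of the ceiling 146.
The ceiling total is 6 × 146 = 876, and we need 747, so at most ⌊(876 − 747)/111⌋ = 1 can be that low.
k = 1 is achieved by 1 value at 35 and 5 at 146, total 765; lower one of the 146's by 18 (still > 35) to reach 747.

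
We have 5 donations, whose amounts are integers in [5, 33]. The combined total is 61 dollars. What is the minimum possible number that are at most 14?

2

Let j be the number exceeding 14. Then the total is ≥ 15·j + 5·(5 − j) = 25 + 10j.
So 10j ≤ 36 and j ≤ 3; hence at least 5 − 3 = 2 are ≤ 14.
Exactly 2 works: 2 values at 5 and 3 at 15 total 55; raise one of the low values by 6 (still ≤ 14) to hit 61.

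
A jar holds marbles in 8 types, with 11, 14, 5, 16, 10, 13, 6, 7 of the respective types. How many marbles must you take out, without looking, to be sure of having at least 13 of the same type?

In the worst case you take as many as possible of each type without reaching 13: 11 + 12 + 5 + 12 + 10 + 12 + 6 + 7 = 75.
The next one must give 13 of some type, so 75 + 1 = 76.

76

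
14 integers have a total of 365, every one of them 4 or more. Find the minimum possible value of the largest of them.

27

The average is 365/14 > 26, so not all 14 can be 26 or less; the largest is ≥ 27.
Taking 13 copies of 26 and 1 copy of 27 gives exactly 365, so 27 is attained.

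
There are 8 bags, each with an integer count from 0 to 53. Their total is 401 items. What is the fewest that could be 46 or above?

If only k of them are at least 46, the other 8 − k are at most 45, so the total is at most k·53 + (8 − k)·45.
This must reach 401, so k·53 + (8 − k)·45 ≥ 401, giving k ≥ 6.
Exactly 6 works: 6 values at 53 and 2 at 45 total 408; lower one of the high values by 7 (still ≥ 46) to hit 401.

6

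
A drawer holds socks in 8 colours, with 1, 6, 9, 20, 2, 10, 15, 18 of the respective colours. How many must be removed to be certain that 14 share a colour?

68

In the worst case you take as many as possible of each colour without reaching 14: 1 + 6 + 9 + 13 + 2 + 10 + 13 + 13 = 67.
The next one must give 14 of some colour, so 67 + 1 = 68.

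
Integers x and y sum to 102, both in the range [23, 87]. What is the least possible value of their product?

1817

xy = x(102 − x) is concave in x, so over [23, 79] it is minimized at an endpoint.
At the endpoint x = 23, y = 102 − 23 = 79, so xy = 23 × 79 = 1817.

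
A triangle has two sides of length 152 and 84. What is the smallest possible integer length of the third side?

69

The third side must exceed |152 − 84| = 68.
The smallest integer above 68 is 69.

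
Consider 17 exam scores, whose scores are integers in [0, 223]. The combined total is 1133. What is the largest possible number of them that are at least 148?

7

Suppose k of them are at least 148. Those contribute at least 148 each and the other 17 − k at least 0 each.
So the total is at least 148k + 0(17 − k) = 0 + 148k. This must be ≤ 1133, giving k ≤ 7.
k = 7 is achieved by 7 values at 148 and 10 at 0, total 1036; add 97 to one value (staying below 148) to reach 1133.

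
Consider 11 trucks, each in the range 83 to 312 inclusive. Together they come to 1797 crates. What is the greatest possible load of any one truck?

Maximizing one value means minimizing the remaining 10.
The other 10 contribute at least 10 × 83 = 830, leaving at most 1797 − 830 = 967.
But each truck is capped at 312, so the maximum is 312.
Achievable: one at 312 and the other 10 totalling 1485, which fits since 10 × 83 ≤ 1485 ≤ 10 × 312.

312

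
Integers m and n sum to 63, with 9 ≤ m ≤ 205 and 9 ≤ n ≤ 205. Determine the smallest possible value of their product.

Since m + n is fixed, pushing one of them to its bound minimizes the product.
The extreme feasible split is m = 9, n = 54, giving mn = 486.

486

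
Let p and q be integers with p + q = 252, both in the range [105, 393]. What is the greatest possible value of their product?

pq = p(252 − p) is maximized when p is as near 252/2 as the bounds allow.
Taking p = 126 and q = 126 (both in [105, 393]) gives pq = 15876.

15876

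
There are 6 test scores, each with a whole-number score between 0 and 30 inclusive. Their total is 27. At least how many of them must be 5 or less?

Each value above 5 is at least 6, contributing at least 6 − 0 = 6 above the floor 0.
The sum exceeds the floor total 0 by 27, so at most ⌊27/6⌋ = 4 exceed 5, and at least 2 are ≤ 5.
Exactly 2 works: 2 values at 0 and 4 at 6 total 24; raise one of the low values by 3 (still ≤ 5) to hit 27.

2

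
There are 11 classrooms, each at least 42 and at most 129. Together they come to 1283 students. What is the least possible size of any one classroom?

42

Minimizing one value means maximizing the remaining 10.
The other 10 can take up 10 × 129 = 1290 ≥ 1283 − 42, so one classroom can sit at its floor of 42.
Achievable: one at 42 and the other 10 totalling 1241, which fits since 10 × 42 ≤ 1241 ≤ 10 × 129.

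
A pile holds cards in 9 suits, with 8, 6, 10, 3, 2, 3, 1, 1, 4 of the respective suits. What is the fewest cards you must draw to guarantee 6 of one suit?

In the worst case you take as many as possible of each suit without reaching 6: 5 + 5 + 5 + 3 + 2 + 3 + 1 + 1 + 4 = 29.
The next one must give 6 of some suit, so 29 + 1 = 30.

30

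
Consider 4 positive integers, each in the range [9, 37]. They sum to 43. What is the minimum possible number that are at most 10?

Each value above 10 is at least 11, contributing at least 11 − 9 = 2 above the floor 9.
The sum exceeds the floor total 36 by 7, so at most ⌊7/2⌋ = 3 exceed 10, and at least 1 are ≤ 10.
Exactly 1 works: 1 value at 9 and 3 at 11 total 42; raise one of the low values by 1 (still ≤ 10) to hit 43.

1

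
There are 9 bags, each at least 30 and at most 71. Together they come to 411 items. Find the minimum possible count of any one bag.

To make one bag as small as possible, make the other 8 as large as possible.
The other 8 can take up 8 × 71 = 568 ≥ 411 − 30, so one bag can sit at its floor of 30.
Achievable: one at 30 and the other 8 totalling 381, which fits since 8 × 30 ≤ 381 ≤ 8 × 71.

30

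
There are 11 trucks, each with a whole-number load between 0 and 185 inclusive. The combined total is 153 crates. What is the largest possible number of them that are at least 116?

With k values at 116 or above and the rest at least 0, the sum is at least 0 + 116k.
Since the sum is 153, we need 116k ≤ 153, i.e. k ≤ 1.
k = 1 is achieved by 1 value at 116 and 10 at 0, total 116; add 37 to one value (staying below 116) to reach 153.

1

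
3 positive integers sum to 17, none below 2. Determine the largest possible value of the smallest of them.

5

The 3 values sum to 17, so their minimum is at most ⌊17/3⌋ = 5.
Taking 1 copy of 5 and 2 copies of 6 gives exactly 17, so 5 is attained.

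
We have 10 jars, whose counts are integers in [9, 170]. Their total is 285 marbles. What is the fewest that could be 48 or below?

Each value above 48 is at least 49, contributing at least 49 − 9 = 40 above the floor 9.
The sum exceeds the floor total 90 by 195, so at most ⌊195/40⌋ = 4 exceed 48, and at least 6 are ≤ 48.
Exactly 6 works: 6 values at 9 and 4 at 49 total 250; raise one of the low values by 35 (still ≤ 48) to hit 285.

6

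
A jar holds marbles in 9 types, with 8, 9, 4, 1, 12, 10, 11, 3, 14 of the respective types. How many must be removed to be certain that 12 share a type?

In the worst case you take as many as possible of each type without reaching 12: 8 + 9 + 4 + 1 + 11 + 10 + 11 + 3 + 11 = 68.
The next one must give 12 of some type, so 68 + 1 = 69.

69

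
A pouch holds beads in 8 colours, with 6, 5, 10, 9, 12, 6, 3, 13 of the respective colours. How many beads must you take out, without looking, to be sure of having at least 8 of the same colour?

In the worst case you take as many as possible of each colour without reaching 8: 6 + 5 + 7 + 7 + 7 + 6 + 3 + 7 = 48.
The next one must give 8 of some colour, so 48 + 1 = 49.

49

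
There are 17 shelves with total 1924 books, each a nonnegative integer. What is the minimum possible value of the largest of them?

114

The 17 values sum to 1924, so their maximum is at least ⌈1924/17⌉ = 114.
Taking 14 copies of 113 and 3 copies of 114 gives exactly 1924, so 114 is attained.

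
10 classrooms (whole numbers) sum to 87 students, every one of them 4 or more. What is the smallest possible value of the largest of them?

If every one of the 10 were at most 8, the total would be at most 10 × 8 = 80 < 87.
Taking 3 copies of 8 and 7 copies of 9 gives exactly 87, so 9 is attained.

9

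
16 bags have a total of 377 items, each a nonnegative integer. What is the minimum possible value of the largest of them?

If every one of the 16 were at most 23, the total would be at most 16 × 23 = 368 < 377.
Equality holds with 9 values of 24 and 7 values of 23.

24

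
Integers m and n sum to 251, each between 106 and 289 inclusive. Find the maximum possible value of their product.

15750

With m + n fixed, mn peaks when the two are closest together.
Taking m = 125 and n = 126 (both in [106, 289]) gives mn = 15750.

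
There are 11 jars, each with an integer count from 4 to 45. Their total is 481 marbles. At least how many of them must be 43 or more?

Each value short of 43 is at most 42, costing at least 45 − 42 = 3 against the maximum total of 495.
We can afford to lose at most 495 − 481 = 14, so at most ⌊14/3⌋ = 4 fall short, and at least 7 are ≥ 43.
Exactly 7 works: 7 values at 45 and 4 at 42 total 483; lower one of the high values by 2 (still ≥ 43) to hit 481.

7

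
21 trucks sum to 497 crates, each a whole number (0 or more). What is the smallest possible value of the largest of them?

24

The average is 497/21 > 23, so not all 21 can be 23 or less; the largest is ≥ 24.
Taking 7 copies of 23 and 14 copies of 24 gives exactly 497, so 24 is attained.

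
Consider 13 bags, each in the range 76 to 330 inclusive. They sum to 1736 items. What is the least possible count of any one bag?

Minimizing one value means maximizing the remaining 12.
The other 12 can take up 12 × 330 = 3960 ≥ 1736 − 76, so one bag can sit at its floor of 76.
Achievable: one at 76 and the other 12 totalling 1660, which fits since 12 × 76 ≤ 1660 ≤ 12 × 330.

76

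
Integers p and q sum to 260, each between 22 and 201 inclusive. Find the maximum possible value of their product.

For a fixed sum, the product pq is largest when p and q are as close as possible.
Taking p = 130 and q = 130 (both in [22, 201]) gives pq = 16900.

16900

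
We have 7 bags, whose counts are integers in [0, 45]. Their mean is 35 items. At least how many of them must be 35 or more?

1

The total is 7 × 35 = 245.
Suppose at most 7 − j of them reach 35; then j values are ≤ 34 and the rest ≤ 45.
The total is then ≤ 34·j + 45·(7 − j) = 315 − 11j. For this to be ≥ 245 we need j ≤ 6, so at least 7 − 6 = 1 must reach 35.
Exactly 1 works: 1 value at 45 and 6 at 34 total 249; lower one of the high values by 4 (still ≥ 35) to hit 245.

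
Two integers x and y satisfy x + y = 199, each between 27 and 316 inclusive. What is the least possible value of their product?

Since x + y is fixed, pushing one of them to its bound minimizes the product.
The extreme feasible split is x = 27, y = 172, giving xy = 4644.

4644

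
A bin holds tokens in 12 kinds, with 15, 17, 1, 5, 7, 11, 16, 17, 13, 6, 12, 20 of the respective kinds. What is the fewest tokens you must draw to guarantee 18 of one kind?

138

In the worst case you take as many as possible of each kind without reaching 18: 15 + 17 + 1 + 5 + 7 + 11 + 16 + 17 + 13 + 6 + 12 + 17 = 137.
The next one must give 18 of some kind, so 137 + 1 = 138.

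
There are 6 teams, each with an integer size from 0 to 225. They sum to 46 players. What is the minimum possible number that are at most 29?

5

Let j be the number exceeding 29. Then the total is ≥ 30·j + 0·(6 − j) = 0 + 30j.
So 30j ≤ 46 and j ≤ 1; hence at least 6 − 1 = 5 are ≤ 29.
Exactly 5 works: 5 values at 0 and 1 at 30 total 30; raise one of the low values by 16 (still ≤ 29) to hit 46.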